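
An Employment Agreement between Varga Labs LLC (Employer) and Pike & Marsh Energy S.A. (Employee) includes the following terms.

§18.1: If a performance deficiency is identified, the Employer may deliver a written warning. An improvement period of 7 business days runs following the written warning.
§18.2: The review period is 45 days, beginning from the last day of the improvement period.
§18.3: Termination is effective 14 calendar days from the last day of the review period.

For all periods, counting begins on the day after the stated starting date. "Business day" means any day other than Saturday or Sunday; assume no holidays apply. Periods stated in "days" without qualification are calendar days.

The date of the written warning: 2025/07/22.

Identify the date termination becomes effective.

2025/09/28

The last day of the improvement period: 7 business days after Tuesday, 2025/07/22, skipping weekends — Jul 23, Jul 24, Jul 25, Jul 28, Jul 29, Jul 30, Jul 31 — lands on Thursday, 2025/07/31.
The last day of the review period: 2025/07/31 + 45 days = 2025/09/14.
Adding 14 calendar days to 2025/09/14 gives 2025/09/28, which is the date termination becomes effective.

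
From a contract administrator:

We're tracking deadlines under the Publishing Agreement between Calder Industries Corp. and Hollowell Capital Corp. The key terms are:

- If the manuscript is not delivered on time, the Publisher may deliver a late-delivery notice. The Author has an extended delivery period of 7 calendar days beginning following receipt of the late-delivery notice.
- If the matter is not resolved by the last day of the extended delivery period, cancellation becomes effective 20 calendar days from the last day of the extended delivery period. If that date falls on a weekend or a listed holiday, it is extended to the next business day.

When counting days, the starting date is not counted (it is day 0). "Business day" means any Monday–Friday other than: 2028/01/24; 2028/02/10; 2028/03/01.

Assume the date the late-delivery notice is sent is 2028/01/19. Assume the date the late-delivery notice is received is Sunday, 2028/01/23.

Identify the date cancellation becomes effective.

2028/02/21

Adding 7 calendar days to 2028/01/23 gives 2028/01/30, which is the last day of the extended delivery period.
The date cancellation becomes effective: 2028/01/30 + 20 days = 2028/02/19. That falls on a Saturday, so it rolls to the next business day, Monday, 2028/02/21.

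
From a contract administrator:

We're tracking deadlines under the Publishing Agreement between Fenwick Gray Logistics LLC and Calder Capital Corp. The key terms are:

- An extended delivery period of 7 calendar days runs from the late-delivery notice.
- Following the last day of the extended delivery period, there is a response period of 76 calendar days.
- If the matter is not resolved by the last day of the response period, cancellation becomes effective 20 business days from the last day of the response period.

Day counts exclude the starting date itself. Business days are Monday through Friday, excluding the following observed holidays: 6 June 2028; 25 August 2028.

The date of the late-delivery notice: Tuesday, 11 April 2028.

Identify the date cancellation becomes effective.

Adding 7 calendar days to 11 April 2028 gives 18 April 2028, which is the last day of the extended delivery period.
The last day of the response period: 18 April 2028 + 76 days = 3 July 2028.
The date cancellation becomes effective: counting 20 business days from Monday, 3 July 2028 (Jul 4, Jul 5, Jul 6, Jul 7, …, Jul 27, Jul 28, Jul 31, skipping weekends) reaches Monday, 31 July 2028.

31 July 2028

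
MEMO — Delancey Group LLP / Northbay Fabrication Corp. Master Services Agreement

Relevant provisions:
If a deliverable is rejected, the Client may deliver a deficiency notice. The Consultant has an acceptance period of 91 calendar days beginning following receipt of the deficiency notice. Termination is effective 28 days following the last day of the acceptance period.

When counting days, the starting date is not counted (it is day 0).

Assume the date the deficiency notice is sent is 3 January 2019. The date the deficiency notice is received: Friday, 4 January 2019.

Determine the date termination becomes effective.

3 May 2019

The last day of the acceptance period: 4 January 2019 + 91 days = 5 April 2019.
The date termination becomes effective: 28 calendar days after 5 April 2019 is 3 May 2019.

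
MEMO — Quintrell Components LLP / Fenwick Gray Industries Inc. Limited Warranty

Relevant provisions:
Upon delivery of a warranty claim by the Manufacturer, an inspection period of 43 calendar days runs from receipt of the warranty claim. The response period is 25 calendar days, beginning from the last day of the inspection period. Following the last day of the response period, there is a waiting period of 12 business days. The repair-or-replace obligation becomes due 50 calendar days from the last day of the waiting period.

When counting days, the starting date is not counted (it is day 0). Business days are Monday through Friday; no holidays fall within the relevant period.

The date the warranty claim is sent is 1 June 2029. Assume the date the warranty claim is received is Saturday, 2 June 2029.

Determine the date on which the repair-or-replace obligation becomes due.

The last day of the inspection period: 43 calendar days after 2 June 2029 is 15 July 2029.
The last day of the response period: 25 calendar days after 15 July 2029 is 9 August 2029.
The last day of the waiting period: counting 12 business days from Thursday, 9 August 2029 (Aug 10, Aug 13, Aug 14, Aug 15, …, Aug 23, Aug 24, Aug 27, skipping weekends) reaches Monday, 27 August 2029.
Adding 50 calendar days to 27 August 2029 gives 16 October 2029, which is the date on which the repair-or-replace obligation becomes due.

16 October 2029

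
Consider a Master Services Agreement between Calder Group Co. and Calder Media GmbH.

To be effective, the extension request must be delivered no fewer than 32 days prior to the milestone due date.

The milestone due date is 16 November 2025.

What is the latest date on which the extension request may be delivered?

Counting back 32 calendar days from 16 November 2025 gives 15 October 2025.

15 October 2025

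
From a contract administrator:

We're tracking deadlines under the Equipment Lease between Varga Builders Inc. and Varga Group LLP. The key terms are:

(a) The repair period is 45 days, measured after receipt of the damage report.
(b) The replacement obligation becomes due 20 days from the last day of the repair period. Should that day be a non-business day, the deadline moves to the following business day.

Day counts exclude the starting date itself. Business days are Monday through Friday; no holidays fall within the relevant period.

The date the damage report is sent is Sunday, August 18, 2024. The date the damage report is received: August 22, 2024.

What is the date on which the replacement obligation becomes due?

The last day of the repair period: 45 calendar days after August 22, 2024 is October 6, 2024.
Adding 20 calendar days to October 6, 2024 gives October 26, 2024, which is the date on which the replacement obligation becomes due. That falls on a Saturday, so it rolls to the next business day, Monday, October 28, 2024.

October 28, 2024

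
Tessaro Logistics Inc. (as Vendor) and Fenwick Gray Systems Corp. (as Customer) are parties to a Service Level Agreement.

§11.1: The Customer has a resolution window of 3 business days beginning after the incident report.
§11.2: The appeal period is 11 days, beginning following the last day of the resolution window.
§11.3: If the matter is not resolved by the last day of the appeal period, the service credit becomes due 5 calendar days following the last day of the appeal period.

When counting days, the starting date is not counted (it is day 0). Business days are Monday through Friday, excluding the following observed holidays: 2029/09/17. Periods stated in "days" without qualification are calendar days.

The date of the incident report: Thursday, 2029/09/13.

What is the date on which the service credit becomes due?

2029/10/05

From Thursday, 2029/09/13, 3 business days (Sep 14, Sep 18, Sep 19, skipping weekends and the listed holiday on Sep 17) brings us to Wednesday, 2029/09/19, which is the last day of the resolution window.
The last day of the appeal period: 2029/09/19 + 11 days = 2029/09/30.
The date on which the service credit becomes due: 5 calendar days after 2029/09/30 is 2029/10/05.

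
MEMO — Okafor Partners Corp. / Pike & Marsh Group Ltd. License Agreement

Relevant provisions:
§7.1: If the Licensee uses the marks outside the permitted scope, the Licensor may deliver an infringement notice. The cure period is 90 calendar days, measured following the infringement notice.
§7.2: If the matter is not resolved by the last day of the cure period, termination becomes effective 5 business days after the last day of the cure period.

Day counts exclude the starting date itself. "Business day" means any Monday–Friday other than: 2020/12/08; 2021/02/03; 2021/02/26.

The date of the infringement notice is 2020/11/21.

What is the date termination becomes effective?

2021/03/01

The last day of the cure period: 90 calendar days after 2020/11/21 is 2021/02/19.
The date termination becomes effective: 5 business days after Friday, 2021/02/19, skipping weekends and the listed holiday on Feb 26 — Feb 22, Feb 23, Feb 24, Feb 25, Mar 1 — lands on Monday, 2021/03/01.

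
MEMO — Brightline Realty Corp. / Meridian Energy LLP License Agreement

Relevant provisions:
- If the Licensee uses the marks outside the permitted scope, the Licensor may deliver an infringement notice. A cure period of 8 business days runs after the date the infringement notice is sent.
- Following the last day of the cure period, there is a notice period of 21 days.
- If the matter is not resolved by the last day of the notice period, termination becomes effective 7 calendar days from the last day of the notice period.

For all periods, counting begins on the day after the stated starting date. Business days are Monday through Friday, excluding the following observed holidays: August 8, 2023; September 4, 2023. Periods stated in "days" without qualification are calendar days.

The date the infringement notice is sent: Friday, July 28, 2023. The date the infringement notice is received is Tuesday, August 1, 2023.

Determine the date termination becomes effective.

From Friday, July 28, 2023, 8 business days (Jul 31, Aug 1, Aug 2, Aug 3, Aug 4, Aug 7, Aug 9, Aug 10, skipping weekends and the listed holiday on Aug 8) brings us to Thursday, August 10, 2023, which is the last day of the cure period.
Adding 21 calendar days to August 10, 2023 gives August 31, 2023, which is the last day of the notice period.
The date termination becomes effective: August 31, 2023 + 7 days = September 7, 2023.

September 7, 2023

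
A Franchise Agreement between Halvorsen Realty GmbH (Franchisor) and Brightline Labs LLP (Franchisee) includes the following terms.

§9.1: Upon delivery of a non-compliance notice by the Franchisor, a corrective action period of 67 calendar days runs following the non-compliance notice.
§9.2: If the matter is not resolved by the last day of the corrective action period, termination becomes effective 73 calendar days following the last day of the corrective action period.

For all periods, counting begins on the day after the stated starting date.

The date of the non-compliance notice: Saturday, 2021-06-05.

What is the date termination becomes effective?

2021-10-23

The last day of the corrective action period: 67 calendar days after 2021-06-05 is 2021-08-11.
Adding 73 calendar days to 2021-08-11 gives 2021-10-23, which is the date termination becomes effective.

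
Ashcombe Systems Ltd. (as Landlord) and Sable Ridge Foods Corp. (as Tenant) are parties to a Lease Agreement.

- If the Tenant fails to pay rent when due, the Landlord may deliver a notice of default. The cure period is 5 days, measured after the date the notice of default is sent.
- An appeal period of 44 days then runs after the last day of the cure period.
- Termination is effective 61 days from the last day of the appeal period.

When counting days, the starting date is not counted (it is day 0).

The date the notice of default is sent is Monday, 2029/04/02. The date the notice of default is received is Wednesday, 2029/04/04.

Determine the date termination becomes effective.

2029/07/21

The last day of the cure period: 5 calendar days after 2029/04/02 is 2029/04/07.
The last day of the appeal period: 44 calendar days after 2029/04/07 is 2029/05/21.
The date termination becomes effective: 2029/05/21 + 61 days = 2029/07/21.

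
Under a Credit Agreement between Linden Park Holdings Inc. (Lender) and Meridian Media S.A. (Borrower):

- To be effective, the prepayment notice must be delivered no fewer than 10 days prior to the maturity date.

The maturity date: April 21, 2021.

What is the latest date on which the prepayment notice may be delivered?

April 21, 2021 minus 10 days is April 11, 2021.

April 11, 2021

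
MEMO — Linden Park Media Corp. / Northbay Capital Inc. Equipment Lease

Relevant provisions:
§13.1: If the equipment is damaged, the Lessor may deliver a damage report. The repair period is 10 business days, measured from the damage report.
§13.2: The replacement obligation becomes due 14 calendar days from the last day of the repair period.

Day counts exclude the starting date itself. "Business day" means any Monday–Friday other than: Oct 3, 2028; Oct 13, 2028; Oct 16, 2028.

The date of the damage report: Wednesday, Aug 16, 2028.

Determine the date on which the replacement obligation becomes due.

The last day of the repair period: 10 business days after Wednesday, Aug 16, 2028, skipping weekends — Aug 17, Aug 18, Aug 21, Aug 22, Aug 23, Aug 24, Aug 25, Aug 28, Aug 29, Aug 30 — lands on Wednesday, Aug 30, 2028.
The date on which the replacement obligation becomes due: Aug 30, 2028 + 14 days = Sep 13, 2028.

Sep 13, 2028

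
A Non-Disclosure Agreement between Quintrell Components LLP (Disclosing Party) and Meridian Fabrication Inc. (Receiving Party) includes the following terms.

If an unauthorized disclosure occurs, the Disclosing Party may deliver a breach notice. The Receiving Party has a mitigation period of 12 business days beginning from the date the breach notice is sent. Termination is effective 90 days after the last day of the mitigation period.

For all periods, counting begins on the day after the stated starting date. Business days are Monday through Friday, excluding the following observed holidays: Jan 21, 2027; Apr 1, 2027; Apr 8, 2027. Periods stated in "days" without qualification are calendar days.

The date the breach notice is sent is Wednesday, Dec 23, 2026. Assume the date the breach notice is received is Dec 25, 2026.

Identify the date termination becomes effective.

From Wednesday, Dec 23, 2026, 12 business days (Dec 24, Dec 25, Dec 28, Dec 29, …, Jan 6, Jan 7, Jan 8, skipping weekends) brings us to Friday, Jan 8, 2027, which is the last day of the mitigation period.
The date termination becomes effective: Jan 8, 2027 + 90 days = Apr 8, 2027.

Apr 8, 2027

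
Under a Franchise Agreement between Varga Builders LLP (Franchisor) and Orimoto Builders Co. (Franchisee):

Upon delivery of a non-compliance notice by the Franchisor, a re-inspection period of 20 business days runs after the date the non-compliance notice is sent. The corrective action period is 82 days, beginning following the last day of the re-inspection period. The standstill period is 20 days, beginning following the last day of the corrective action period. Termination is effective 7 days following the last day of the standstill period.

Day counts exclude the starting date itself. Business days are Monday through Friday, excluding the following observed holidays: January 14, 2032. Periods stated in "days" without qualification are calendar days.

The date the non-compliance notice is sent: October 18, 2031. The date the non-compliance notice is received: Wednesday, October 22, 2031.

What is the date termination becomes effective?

March 2, 2032

The last day of the re-inspection period: counting 20 business days from Saturday, October 18, 2031 (Oct 20, Oct 21, Oct 22, Oct 23, …, Nov 12, Nov 13, Nov 14, skipping weekends) reaches Friday, November 14, 2031.
The last day of the corrective action period: 82 calendar days after November 14, 2031 is February 4, 2032.
The last day of the standstill period: February 4, 2032 + 20 days = February 24, 2032.
The date termination becomes effective: February 24, 2032 + 7 days = March 2, 2032.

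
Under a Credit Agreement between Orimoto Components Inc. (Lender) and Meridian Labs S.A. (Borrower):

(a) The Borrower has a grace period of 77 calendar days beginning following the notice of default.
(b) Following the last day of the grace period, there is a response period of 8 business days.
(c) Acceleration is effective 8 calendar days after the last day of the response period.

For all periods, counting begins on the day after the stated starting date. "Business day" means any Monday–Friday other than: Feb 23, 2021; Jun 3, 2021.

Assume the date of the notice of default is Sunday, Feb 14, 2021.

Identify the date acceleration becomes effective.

Adding 77 calendar days to Feb 14, 2021 gives May 2, 2021, which is the last day of the grace period.
From Sunday, May 2, 2021, 8 business days (May 3, May 4, May 5, May 6, May 7, May 10, May 11, May 12, skipping weekends) brings us to Wednesday, May 12, 2021, which is the last day of the response period.
Adding 8 calendar days to May 12, 2021 gives May 20, 2021, which is the date acceleration becomes effective.

May 20, 2021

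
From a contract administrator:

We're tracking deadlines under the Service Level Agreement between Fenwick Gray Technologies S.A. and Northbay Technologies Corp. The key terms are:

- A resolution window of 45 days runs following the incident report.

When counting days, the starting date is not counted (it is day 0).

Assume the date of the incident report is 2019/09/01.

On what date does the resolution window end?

2019/10/16

The last day of the resolution window: 2019/09/01 + 45 days = 2019/10/16.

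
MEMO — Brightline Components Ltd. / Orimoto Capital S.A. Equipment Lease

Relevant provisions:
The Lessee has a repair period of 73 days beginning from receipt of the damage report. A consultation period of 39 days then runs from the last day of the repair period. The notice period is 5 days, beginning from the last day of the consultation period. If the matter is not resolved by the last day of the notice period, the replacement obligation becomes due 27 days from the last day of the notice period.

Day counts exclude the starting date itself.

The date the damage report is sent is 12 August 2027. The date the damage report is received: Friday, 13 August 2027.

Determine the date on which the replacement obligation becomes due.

4 January 2028

The last day of the repair period: 73 calendar days after 13 August 2027 is 25 October 2027.
The last day of the consultation period: 39 calendar days after 25 October 2027 is 3 December 2027.
Adding 5 calendar days to 3 December 2027 gives 8 December 2027, which is the last day of the notice period.
The date on which the replacement obligation becomes due: 27 calendar days after 8 December 2027 is 4 January 2028.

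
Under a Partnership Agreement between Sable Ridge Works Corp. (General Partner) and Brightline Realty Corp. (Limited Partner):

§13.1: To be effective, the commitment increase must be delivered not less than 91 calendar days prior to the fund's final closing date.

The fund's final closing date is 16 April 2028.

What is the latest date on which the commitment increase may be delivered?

16 April 2028 minus 91 days is 16 January 2028.

16 January 2028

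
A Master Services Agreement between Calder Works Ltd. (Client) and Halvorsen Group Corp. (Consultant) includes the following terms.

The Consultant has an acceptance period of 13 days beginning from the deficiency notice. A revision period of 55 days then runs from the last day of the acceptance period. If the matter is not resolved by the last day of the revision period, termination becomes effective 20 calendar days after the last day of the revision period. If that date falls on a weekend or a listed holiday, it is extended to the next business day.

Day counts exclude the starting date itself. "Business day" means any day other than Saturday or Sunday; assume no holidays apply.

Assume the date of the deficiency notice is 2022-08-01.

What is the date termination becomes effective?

The last day of the acceptance period: 2022-08-01 + 13 days = 2022-08-14.
The last day of the revision period: 55 calendar days after 2022-08-14 is 2022-10-08.
The date termination becomes effective: 20 calendar days after 2022-10-08 is 2022-10-28. 2022-10-28 is a Friday, so no roll-forward applies.

2022-10-28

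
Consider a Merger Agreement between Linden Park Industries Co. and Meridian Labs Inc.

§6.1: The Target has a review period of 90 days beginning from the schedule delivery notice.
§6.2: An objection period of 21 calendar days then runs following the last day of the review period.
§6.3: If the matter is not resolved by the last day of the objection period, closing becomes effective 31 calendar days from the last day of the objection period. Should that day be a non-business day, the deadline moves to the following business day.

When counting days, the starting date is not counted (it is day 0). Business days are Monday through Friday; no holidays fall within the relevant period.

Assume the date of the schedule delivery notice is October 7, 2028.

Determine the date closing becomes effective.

February 26, 2029

The last day of the review period: 90 calendar days after October 7, 2028 is January 5, 2029.
The last day of the objection period: 21 calendar days after January 5, 2029 is January 26, 2029.
The date closing becomes effective: January 26, 2029 + 31 days = February 26, 2029. February 26, 2029 is a Monday, so no roll-forward applies.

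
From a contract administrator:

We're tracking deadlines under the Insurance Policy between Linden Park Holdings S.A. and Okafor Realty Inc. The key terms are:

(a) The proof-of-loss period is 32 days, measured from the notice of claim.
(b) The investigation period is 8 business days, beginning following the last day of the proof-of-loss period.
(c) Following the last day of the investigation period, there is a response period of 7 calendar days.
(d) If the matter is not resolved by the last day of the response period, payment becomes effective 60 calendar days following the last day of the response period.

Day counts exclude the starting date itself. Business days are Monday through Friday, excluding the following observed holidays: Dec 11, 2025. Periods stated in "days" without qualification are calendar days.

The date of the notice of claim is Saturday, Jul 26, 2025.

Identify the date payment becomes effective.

The last day of the proof-of-loss period: 32 calendar days after Jul 26, 2025 is Aug 27, 2025.
The last day of the investigation period: 8 business days after Wednesday, Aug 27, 2025, skipping weekends — Aug 28, Aug 29, Sep 1, Sep 2, Sep 3, Sep 4, Sep 5, Sep 8 — lands on Monday, Sep 8, 2025.
The last day of the response period: Sep 8, 2025 + 7 days = Sep 15, 2025.
The date payment becomes effective: Sep 15, 2025 + 60 days = Nov 14, 2025.

Nov 14, 2025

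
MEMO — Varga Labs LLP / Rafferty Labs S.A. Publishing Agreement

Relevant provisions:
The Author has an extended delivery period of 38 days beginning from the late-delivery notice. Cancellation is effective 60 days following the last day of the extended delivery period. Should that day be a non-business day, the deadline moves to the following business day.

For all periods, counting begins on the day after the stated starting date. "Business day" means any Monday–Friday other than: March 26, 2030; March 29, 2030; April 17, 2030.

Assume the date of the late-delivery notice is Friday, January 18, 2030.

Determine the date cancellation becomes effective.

Adding 38 calendar days to January 18, 2030 gives February 25, 2030, which is the last day of the extended delivery period.
The date cancellation becomes effective: 60 calendar days after February 25, 2030 is April 26, 2030. April 26, 2030 is a Friday and is not a listed holiday, so no roll-forward applies.

April 26, 2030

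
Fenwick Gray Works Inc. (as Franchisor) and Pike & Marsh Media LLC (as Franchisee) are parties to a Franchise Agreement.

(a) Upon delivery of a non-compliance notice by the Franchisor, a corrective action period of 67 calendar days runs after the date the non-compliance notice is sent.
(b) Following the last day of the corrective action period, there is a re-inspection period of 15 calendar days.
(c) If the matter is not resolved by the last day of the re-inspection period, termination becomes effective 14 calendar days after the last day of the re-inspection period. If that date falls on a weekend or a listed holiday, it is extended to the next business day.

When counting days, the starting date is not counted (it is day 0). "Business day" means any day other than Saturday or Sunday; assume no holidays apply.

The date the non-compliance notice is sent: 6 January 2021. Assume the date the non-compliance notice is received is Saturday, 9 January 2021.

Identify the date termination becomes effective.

Adding 67 calendar days to 6 January 2021 gives 14 March 2021, which is the last day of the corrective action period.
The last day of the re-inspection period: 15 calendar days after 14 March 2021 is 29 March 2021.
Adding 14 calendar days to 29 March 2021 gives 12 April 2021, which is the date termination becomes effective. 12 April 2021 is a Monday, so no roll-forward applies.

12 April 2021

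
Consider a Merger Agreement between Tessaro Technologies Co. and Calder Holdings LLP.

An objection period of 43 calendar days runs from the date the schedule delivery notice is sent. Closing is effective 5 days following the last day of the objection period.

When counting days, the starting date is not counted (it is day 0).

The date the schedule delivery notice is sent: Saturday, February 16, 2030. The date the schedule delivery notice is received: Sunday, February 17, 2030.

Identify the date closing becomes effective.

April 5, 2030

The last day of the objection period: 43 calendar days after February 16, 2030 is March 31, 2030.
The date closing becomes effective: March 31, 2030 + 5 days = April 5, 2030.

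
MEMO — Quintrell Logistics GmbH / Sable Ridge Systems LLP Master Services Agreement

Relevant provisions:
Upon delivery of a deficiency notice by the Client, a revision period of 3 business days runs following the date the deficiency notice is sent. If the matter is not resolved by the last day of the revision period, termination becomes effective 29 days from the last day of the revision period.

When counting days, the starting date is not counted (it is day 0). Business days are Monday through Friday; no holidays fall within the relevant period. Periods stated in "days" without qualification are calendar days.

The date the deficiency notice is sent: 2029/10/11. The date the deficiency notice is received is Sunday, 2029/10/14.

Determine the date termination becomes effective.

The last day of the revision period: 3 business days after Thursday, 2029/10/11, skipping weekends — Oct 12, Oct 15, Oct 16 — lands on Tuesday, 2029/10/16.
The date termination becomes effective: 29 calendar days after 2029/10/16 is 2029/11/14.

2029/11/14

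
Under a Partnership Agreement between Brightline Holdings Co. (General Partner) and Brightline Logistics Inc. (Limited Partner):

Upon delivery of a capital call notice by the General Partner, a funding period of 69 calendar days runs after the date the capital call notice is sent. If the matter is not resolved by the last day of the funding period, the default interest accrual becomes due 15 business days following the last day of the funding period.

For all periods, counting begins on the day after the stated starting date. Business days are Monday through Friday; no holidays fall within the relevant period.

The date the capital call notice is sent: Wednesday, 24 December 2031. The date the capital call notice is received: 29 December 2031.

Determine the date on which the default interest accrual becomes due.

The last day of the funding period: 69 calendar days after 24 December 2031 is 2 March 2032.
The date on which the default interest accrual becomes due: counting 15 business days from Tuesday, 2 March 2032 (Mar 3, Mar 4, Mar 5, Mar 8, …, Mar 19, Mar 22, Mar 23, skipping weekends) reaches Tuesday, 23 March 2032.

23 March 2032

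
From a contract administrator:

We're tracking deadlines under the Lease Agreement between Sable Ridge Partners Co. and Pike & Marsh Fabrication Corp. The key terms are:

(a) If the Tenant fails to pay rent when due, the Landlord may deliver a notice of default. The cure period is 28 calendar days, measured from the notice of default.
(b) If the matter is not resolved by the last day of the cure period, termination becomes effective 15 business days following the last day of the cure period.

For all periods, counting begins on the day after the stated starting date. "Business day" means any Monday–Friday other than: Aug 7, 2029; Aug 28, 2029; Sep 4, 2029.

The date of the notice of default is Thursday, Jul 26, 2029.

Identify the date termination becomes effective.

The last day of the cure period: 28 calendar days after Jul 26, 2029 is Aug 23, 2029.
From Thursday, Aug 23, 2029, 15 business days (Aug 24, Aug 27, Aug 29, Aug 30, …, Sep 13, Sep 14, Sep 17, skipping weekends and the listed holidays on Aug 28, Sep 4) brings us to Monday, Sep 17, 2029, which is the date termination becomes effective.

Sep 17, 2029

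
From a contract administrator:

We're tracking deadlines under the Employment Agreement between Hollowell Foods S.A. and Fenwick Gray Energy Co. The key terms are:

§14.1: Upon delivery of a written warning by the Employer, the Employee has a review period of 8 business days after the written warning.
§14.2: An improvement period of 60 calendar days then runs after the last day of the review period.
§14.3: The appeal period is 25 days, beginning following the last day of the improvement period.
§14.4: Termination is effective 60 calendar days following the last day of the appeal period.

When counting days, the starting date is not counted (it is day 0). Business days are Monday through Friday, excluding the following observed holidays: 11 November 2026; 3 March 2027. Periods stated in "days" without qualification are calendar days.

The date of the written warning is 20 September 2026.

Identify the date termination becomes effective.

From Sunday, 20 September 2026, 8 business days (Sep 21, Sep 22, Sep 23, Sep 24, Sep 25, Sep 28, Sep 29, Sep 30, skipping weekends) brings us to Wednesday, 30 September 2026, which is the last day of the review period.
The last day of the improvement period: 30 September 2026 + 60 days = 29 November 2026.
The last day of the appeal period: 25 calendar days after 29 November 2026 is 24 December 2026.
Adding 60 calendar days to 24 December 2026 gives 22 February 2027, which is the date termination becomes effective.

22 February 2027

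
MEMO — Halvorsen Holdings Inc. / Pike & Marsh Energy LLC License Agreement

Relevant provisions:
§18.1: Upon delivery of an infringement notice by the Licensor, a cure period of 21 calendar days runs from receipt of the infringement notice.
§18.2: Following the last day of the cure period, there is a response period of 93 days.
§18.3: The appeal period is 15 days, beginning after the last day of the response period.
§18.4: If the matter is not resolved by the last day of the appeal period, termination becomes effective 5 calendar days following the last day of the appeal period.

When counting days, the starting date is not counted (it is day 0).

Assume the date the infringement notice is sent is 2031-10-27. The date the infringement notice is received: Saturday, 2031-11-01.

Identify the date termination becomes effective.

The last day of the cure period: 21 calendar days after 2031-11-01 is 2031-11-22.
The last day of the response period: 2031-11-22 + 93 days = 2032-02-23.
Adding 15 calendar days to 2032-02-23 gives 2032-03-09, which is the last day of the appeal period.
Adding 5 calendar days to 2032-03-09 gives 2032-03-14, which is the date termination becomes effective.

2032-03-14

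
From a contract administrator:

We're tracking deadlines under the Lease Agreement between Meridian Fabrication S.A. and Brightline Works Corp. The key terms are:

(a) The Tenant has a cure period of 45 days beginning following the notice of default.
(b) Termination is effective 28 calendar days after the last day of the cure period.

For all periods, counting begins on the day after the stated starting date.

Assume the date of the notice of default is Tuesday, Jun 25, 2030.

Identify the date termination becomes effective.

Sep 6, 2030

Adding 45 calendar days to Jun 25, 2030 gives Aug 9, 2030, which is the last day of the cure period.
The date termination becomes effective: 28 calendar days after Aug 9, 2030 is Sep 6, 2030.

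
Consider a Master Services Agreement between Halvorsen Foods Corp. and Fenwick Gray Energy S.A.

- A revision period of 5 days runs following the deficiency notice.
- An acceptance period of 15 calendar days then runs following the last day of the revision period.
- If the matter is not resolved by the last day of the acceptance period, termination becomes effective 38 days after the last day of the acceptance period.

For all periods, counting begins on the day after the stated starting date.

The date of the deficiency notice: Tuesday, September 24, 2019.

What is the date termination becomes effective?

November 21, 2019

Adding 5 calendar days to September 24, 2019 gives September 29, 2019, which is the last day of the revision period.
The last day of the acceptance period: September 29, 2019 + 15 days = October 14, 2019.
Adding 38 calendar days to October 14, 2019 gives November 21, 2019, which is the date termination becomes effective.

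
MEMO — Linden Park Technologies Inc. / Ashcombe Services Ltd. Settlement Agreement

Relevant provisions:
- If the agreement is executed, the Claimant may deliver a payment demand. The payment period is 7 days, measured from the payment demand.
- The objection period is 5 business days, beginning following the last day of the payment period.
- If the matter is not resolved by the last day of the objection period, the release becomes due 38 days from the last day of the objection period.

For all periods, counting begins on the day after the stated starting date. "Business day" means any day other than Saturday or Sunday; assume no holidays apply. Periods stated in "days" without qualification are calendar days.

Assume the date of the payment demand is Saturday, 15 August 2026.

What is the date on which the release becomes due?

The last day of the payment period: 15 August 2026 + 7 days = 22 August 2026.
From Saturday, 22 August 2026, 5 business days (Aug 24, Aug 25, Aug 26, Aug 27, Aug 28, skipping weekends) brings us to Friday, 28 August 2026, which is the last day of the objection period.
Adding 38 calendar days to 28 August 2026 gives 5 October 2026, which is the date on which the release becomes due.

5 October 2026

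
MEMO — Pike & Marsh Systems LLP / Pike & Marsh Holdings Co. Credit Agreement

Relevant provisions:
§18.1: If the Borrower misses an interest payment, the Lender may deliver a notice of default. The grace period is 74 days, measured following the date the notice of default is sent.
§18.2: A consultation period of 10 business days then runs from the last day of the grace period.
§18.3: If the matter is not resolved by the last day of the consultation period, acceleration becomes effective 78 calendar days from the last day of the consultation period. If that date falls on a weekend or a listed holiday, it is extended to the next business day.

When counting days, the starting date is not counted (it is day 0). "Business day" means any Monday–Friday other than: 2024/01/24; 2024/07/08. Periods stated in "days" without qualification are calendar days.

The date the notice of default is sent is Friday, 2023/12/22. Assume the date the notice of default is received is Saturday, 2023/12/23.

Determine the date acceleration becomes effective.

2024/06/05

The last day of the grace period: 2023/12/22 + 74 days = 2024/03/05.
The last day of the consultation period: 10 business days after Tuesday, 2024/03/05, skipping weekends — Mar 6, Mar 7, Mar 8, Mar 11, Mar 12, Mar 13, Mar 14, Mar 15, Mar 18, Mar 19 — lands on Tuesday, 2024/03/19.
The date acceleration becomes effective: 78 calendar days after 2024/03/19 is 2024/06/05. 2024/06/05 is a Wednesday and is not a listed holiday, so no roll-forward applies.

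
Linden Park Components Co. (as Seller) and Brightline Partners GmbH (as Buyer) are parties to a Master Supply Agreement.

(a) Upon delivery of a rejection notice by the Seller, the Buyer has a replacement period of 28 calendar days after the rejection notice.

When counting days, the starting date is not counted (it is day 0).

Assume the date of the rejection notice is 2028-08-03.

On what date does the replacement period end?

2028-08-31

The last day of the replacement period: 28 calendar days after 2028-08-03 is 2028-08-31.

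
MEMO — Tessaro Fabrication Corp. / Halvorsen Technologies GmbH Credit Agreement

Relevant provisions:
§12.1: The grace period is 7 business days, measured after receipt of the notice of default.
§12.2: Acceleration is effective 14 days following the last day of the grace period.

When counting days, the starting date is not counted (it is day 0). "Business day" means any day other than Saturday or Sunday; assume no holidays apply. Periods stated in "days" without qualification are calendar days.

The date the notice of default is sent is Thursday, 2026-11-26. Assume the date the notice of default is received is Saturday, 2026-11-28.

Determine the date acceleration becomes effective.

2026-12-22

The last day of the grace period: 7 business days after Saturday, 2026-11-28, skipping weekends — Nov 30, Dec 1, Dec 2, Dec 3, Dec 4, Dec 7, Dec 8 — lands on Tuesday, 2026-12-08.
The date acceleration becomes effective: 2026-12-08 + 14 days = 2026-12-22.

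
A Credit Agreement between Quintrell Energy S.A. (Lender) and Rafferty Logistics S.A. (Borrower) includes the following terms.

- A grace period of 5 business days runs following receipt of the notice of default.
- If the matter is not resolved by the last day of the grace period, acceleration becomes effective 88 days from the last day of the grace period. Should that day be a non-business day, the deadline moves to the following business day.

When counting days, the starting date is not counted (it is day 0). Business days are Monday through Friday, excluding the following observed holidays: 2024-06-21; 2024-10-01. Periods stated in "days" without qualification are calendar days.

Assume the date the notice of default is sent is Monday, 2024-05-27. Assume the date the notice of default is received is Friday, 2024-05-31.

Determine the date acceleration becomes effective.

From Friday, 2024-05-31, 5 business days (Jun 3, Jun 4, Jun 5, Jun 6, Jun 7, skipping weekends) brings us to Friday, 2024-06-07, which is the last day of the grace period.
The date acceleration becomes effective: 88 calendar days after 2024-06-07 is 2024-09-03. 2024-09-03 is a Tuesday and is not a listed holiday, so no roll-forward applies.

2024-09-03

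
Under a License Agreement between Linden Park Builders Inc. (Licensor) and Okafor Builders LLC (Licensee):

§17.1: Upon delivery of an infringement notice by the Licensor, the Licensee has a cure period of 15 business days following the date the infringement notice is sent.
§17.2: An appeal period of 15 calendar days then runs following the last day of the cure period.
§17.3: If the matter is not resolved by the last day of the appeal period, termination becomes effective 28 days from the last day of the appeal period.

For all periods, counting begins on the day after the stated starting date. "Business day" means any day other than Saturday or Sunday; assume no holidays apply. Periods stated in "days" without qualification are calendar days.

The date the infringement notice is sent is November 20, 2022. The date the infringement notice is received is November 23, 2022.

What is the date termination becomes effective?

The last day of the cure period: counting 15 business days from Sunday, November 20, 2022 (Nov 21, Nov 22, Nov 23, Nov 24, …, Dec 7, Dec 8, Dec 9, skipping weekends) reaches Friday, December 9, 2022.
Adding 15 calendar days to December 9, 2022 gives December 24, 2022, which is the last day of the appeal period.
The date termination becomes effective: 28 calendar days after December 24, 2022 is January 21, 2023.

January 21, 2023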